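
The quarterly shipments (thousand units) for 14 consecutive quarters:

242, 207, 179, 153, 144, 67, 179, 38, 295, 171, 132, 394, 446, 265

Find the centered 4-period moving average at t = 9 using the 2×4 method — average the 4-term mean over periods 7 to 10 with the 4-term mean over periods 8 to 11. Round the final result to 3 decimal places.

Sum over 7–10: 179 + 38 + 295 + 171 = 683
Sum over 8–11: 38 + 295 + 171 + 132 = 636
CMA at t=9 = (683 + 636) / (2·4) = 1319 / 8 = 164.875

164.875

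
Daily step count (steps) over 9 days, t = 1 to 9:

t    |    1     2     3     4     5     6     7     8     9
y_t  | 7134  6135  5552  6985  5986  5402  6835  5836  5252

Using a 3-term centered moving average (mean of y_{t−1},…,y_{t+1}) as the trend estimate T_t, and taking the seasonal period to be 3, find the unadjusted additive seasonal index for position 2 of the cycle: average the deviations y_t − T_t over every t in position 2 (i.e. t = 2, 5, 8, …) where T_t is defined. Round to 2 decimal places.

Season position 2 occurs at t = 2, 5, 8 (where T_t is defined).
t=2: T_2 = 6273.6667; y_2 − T_2 = 6135 − 6273.6667 = -138.6667
t=5: T_5 = 6124.3333; y_5 − T_5 = 5986 − 6124.3333 = -138.3333
t=8: T_8 = 5974.3333; y_8 − T_8 = 5836 − 5974.3333 = -138.3333
Mean deviation: (-138.6667 + -138.3333 + -138.3333) / 3 = -138.44

-138.44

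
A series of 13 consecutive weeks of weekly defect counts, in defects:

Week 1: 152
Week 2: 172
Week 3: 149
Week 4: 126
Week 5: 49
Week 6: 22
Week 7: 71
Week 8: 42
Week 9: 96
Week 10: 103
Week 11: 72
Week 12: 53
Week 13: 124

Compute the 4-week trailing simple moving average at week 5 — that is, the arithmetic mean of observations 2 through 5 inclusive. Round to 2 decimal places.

Sum of periods 2–5: 172 + 149 + 126 + 49 = 496
Divide by 4: 496 / 4 = 124.00

124.00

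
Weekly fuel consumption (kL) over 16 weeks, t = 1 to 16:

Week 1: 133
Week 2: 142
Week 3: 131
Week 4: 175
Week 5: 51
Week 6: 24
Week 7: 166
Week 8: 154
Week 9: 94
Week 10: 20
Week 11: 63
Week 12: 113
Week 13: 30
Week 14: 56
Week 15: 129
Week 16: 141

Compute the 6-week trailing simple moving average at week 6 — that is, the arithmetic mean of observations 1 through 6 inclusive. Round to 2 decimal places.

Sum of periods 1–6: 133 + 142 + 131 + 175 + 51 + 24 = 656
Divide by 6: 656 / 6 = 109.33

109.33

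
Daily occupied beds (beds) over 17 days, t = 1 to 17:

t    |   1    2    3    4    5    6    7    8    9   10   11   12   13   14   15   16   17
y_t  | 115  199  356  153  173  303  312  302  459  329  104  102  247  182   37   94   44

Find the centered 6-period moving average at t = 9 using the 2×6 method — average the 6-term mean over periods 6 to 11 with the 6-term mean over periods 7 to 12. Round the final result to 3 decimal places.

284.750

Sum over 6–11: 303 + 312 + 302 + 459 + 329 + 104 = 1809
Sum over 7–12: 312 + 302 + 459 + 329 + 104 + 102 = 1608
CMA at t=9 = (1809 + 1608) / (2·6) = 3417 / 12 = 284.750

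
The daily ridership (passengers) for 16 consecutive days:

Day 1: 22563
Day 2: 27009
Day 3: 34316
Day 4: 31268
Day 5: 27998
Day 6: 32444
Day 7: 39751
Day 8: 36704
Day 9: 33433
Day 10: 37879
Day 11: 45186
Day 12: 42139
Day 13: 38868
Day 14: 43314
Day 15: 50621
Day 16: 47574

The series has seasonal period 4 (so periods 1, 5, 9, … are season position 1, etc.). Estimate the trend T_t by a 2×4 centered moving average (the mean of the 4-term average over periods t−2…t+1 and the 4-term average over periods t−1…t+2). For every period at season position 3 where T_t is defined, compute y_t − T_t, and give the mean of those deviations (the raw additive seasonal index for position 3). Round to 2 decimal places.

4847.46

Season position 3 occurs at t = 3, 7, 11 (where T_t is defined).
t=3: T_3 = 29468.3750; y_3 − T_3 = 34316 − 29468.3750 = 4847.6250
t=7: T_7 = 34903.6250; y_7 − T_7 = 39751 − 34903.6250 = 4847.3750
t=11: T_11 = 40338.6250; y_11 − T_11 = 45186 − 40338.6250 = 4847.3750
Mean deviation: (4847.6250 + 4847.3750 + 4847.3750) / 3 = 4847.46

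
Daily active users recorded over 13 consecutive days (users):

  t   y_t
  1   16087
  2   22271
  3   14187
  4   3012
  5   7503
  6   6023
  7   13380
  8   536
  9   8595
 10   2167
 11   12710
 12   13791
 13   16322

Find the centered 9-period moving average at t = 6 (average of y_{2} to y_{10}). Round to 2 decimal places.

Sum of periods 2–10: 22271 + 14187 + 3012 + 7503 + 6023 + 13380 + 536 + 8595 + 2167 = 77674
Divide by 9: 77674 / 9 = 8630.44

8630.44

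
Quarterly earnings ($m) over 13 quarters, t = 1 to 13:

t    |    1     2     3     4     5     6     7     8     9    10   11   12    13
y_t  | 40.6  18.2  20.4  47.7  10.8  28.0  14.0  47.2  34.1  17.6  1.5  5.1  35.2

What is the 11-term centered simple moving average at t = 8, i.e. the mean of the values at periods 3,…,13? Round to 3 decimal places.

Sum of periods 3–13: 20.4 + 47.7 + 10.8 + 28.0 + 14.0 + 47.2 + 34.1 + 17.6 + 1.5 + 5.1 + 35.2 = 261.6
Divide by 11: 261.6 / 11 = 23.782

23.782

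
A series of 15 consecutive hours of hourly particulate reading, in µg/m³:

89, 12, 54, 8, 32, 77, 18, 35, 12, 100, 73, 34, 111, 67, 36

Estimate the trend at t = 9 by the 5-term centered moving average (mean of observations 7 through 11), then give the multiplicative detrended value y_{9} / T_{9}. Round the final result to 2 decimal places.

Trend T_9 = (18 + 35 + 12 + 100 + 73) / 5 = 238/5 = 47.6000
Ratio to trend: 12 / 47.6000 = 0.25

0.25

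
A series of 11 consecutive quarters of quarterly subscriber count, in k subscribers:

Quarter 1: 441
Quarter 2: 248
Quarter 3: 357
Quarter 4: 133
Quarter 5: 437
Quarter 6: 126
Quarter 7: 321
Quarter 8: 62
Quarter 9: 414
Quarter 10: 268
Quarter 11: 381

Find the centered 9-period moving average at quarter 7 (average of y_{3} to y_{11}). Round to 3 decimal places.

Sum of periods 3–11: 357 + 133 + 437 + 126 + 321 + 62 + 414 + 268 + 381 = 2499
Divide by 9: 2499 / 9 = 277.667

277.667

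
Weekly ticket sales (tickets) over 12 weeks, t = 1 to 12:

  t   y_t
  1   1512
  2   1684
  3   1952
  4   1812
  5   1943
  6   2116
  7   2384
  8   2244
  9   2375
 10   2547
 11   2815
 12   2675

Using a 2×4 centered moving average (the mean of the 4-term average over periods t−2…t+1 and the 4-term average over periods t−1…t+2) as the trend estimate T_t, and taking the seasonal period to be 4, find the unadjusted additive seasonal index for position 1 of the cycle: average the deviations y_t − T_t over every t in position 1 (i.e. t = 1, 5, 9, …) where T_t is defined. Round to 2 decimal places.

Season position 1 occurs at t = 5, 9 (where T_t is defined).
t=5: T_5 = 2009.7500; y_5 − T_5 = 1943 − 2009.7500 = -66.7500
t=9: T_9 = 2441.3750; y_9 − T_9 = 2375 − 2441.3750 = -66.3750
Mean deviation: (-66.7500 + -66.3750) / 2 = -66.56

-66.56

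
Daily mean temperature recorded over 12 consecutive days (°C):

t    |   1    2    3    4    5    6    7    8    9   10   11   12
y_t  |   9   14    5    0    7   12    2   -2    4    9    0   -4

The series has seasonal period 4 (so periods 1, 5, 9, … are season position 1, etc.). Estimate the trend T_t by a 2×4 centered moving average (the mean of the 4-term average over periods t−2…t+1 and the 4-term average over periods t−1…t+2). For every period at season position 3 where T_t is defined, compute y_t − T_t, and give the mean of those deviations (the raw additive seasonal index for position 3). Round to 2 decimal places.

-2.06

Season position 3 occurs at t = 3, 7 (where T_t is defined).
t=3: T_3 = 6.7500; y_3 − T_3 = 5 − 6.7500 = -1.7500
t=7: T_7 = 4.3750; y_7 − T_7 = 2 − 4.3750 = -2.3750
Mean deviation: (-1.7500 + -2.3750) / 2 = -2.06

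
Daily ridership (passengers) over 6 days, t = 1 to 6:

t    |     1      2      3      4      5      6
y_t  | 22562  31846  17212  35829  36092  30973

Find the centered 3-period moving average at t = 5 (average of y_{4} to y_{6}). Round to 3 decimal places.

34298.000

Sum of periods 4–6: 35829 + 36092 + 30973 = 102894
Divide by 3: 102894 / 3 = 34298.000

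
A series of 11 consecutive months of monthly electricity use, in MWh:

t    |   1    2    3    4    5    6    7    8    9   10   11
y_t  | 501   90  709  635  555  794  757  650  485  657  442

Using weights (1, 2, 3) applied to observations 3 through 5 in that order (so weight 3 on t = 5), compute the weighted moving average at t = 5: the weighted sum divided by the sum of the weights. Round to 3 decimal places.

Weighted sum: 1·709 + 2·635 + 3·555 = 709 + 1270 + 1665 = 3644
Weight total: 1 + 2 + 3 = 6
WMA = 3644 / 6 = 607.333

607.333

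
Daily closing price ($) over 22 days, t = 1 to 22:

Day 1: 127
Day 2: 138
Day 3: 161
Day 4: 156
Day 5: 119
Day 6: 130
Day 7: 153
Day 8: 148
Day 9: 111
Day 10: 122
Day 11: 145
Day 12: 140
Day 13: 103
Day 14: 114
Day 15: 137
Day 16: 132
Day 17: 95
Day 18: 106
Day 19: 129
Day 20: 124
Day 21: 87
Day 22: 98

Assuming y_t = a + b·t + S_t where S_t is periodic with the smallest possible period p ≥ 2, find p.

First differences y_{t+1} − y_t: 11, 23, -5, -37, 11, 23, -5, -37, 11, 23, …
The difference pattern repeats every 4 terms and not for any smaller step, so p = 4.

4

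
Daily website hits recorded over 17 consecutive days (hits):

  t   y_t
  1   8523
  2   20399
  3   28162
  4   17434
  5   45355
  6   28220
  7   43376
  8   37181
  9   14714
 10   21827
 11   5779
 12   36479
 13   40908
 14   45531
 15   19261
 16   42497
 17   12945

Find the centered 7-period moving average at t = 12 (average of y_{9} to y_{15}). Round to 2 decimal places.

Sum of periods 9–15: 14714 + 21827 + 5779 + 36479 + 40908 + 45531 + 19261 = 184499
Divide by 7: 184499 / 7 = 26357.00

26357.00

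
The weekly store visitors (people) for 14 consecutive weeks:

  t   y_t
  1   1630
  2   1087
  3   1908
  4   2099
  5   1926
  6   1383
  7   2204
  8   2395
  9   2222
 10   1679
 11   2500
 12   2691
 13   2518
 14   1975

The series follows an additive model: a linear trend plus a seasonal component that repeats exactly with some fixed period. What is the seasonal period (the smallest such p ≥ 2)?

First differences y_{t+1} − y_t: -543, 821, 191, -173, -543, 821, 191, -173, -543, 821, …
The difference pattern repeats every 4 terms and not for any smaller step, so p = 4.

4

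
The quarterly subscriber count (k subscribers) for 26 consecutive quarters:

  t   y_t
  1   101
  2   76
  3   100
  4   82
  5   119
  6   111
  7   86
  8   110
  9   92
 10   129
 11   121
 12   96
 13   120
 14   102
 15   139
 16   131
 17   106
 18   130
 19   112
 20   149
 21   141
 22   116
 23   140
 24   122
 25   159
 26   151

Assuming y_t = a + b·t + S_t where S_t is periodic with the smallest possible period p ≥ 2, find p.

First differences y_{t+1} − y_t: -25, 24, -18, 37, -8, -25, 24, -18, 37, -8, -25, 24, …
The difference pattern repeats every 5 terms and not for any smaller step, so p = 5.

5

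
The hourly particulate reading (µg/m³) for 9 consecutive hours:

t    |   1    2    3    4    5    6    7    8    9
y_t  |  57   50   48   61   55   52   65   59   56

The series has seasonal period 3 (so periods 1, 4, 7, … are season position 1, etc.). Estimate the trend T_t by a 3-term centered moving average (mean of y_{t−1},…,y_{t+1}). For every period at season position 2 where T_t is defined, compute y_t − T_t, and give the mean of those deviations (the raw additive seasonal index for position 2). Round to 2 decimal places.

-1.22

Season position 2 occurs at t = 2, 5, 8 (where T_t is defined).
t=2: T_2 = 51.6667; y_2 − T_2 = 50 − 51.6667 = -1.6667
t=5: T_5 = 56.0000; y_5 − T_5 = 55 − 56.0000 = -1.0000
t=8: T_8 = 60.0000; y_8 − T_8 = 59 − 60.0000 = -1.0000
Mean deviation: (-1.6667 + -1.0000 + -1.0000) / 3 = -1.22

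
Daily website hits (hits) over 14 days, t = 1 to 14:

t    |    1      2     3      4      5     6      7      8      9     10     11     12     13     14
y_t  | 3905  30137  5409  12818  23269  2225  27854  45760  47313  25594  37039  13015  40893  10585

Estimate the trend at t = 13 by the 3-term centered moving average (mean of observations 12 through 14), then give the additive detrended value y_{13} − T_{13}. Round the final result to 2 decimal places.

Trend T_13 = (13015 + 40893 + 10585) / 3 = 64493/3 = 21497.6667
Detrended value: 40893 − 21497.6667 = 19395.33

19395.33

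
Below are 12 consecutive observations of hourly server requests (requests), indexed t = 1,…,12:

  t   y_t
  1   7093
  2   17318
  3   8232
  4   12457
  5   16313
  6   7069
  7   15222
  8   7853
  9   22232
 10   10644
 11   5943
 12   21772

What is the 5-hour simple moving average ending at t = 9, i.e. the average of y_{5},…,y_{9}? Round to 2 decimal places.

Sum of periods 5–9: 16313 + 7069 + 15222 + 7853 + 22232 = 68689
Divide by 5: 68689 / 5 = 13737.80

13737.80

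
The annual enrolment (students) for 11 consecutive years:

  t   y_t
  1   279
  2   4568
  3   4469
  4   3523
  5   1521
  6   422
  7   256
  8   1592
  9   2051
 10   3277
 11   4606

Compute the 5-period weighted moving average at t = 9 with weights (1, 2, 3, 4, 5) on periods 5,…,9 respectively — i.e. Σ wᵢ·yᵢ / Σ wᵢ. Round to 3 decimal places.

1317.067

Weighted sum: 1·1521 + 2·422 + 3·256 + 4·1592 + 5·2051 = 1521 + 844 + 768 + 6368 + 10255 = 19756
Weight total: 1 + 2 + 3 + 4 + 5 = 15
WMA = 19756 / 15 = 1317.067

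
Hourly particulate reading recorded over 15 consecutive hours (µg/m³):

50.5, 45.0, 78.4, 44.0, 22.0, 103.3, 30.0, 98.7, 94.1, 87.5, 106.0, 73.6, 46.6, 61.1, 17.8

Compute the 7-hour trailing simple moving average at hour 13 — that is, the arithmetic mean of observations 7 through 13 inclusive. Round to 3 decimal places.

Sum of periods 7–13: 30.0 + 98.7 + 94.1 + 87.5 + 106.0 + 73.6 + 46.6 = 536.5
Divide by 7: 536.5 / 7 = 76.643

76.643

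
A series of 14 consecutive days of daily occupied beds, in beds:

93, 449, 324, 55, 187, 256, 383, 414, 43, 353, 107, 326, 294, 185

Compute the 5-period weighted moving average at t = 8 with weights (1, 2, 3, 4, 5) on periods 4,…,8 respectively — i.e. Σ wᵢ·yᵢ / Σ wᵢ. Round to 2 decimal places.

Weighted sum: 1·55 + 2·187 + 3·256 + 4·383 + 5·414 = 55 + 374 + 768 + 1532 + 2070 = 4799
Weight total: 1 + 2 + 3 + 4 + 5 = 15
WMA = 4799 / 15 = 319.93

319.93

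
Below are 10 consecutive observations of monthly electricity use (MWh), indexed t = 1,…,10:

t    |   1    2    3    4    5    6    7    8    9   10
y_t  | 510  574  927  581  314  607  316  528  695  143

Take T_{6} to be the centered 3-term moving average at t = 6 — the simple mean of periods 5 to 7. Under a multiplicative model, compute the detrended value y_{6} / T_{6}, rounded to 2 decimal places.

Trend T_6 = (314 + 607 + 316) / 3 = 1237/3 = 412.3333
Ratio to trend: 607 / 412.3333 = 1.47

1.47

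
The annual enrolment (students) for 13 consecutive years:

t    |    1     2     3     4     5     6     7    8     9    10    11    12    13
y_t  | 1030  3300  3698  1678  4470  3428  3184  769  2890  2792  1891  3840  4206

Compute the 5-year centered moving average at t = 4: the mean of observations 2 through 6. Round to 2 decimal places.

Sum of periods 2–6: 3300 + 3698 + 1678 + 4470 + 3428 = 16574
Divide by 5: 16574 / 5 = 3314.80

3314.80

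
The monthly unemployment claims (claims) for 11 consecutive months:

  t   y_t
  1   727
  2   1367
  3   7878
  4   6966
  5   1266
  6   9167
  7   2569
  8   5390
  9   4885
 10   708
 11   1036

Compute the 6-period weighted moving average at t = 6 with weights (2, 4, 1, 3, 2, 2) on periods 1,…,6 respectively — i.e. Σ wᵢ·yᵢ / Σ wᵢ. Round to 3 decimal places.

4040.286

Weighted sum: 2·727 + 4·1367 + 1·7878 + 3·6966 + 2·1266 + 2·9167 = 1454 + 5468 + 7878 + 20898 + 2532 + 18334 = 56564
Weight total: 2 + 4 + 1 + 3 + 2 + 2 = 14
WMA = 56564 / 14 = 4040.286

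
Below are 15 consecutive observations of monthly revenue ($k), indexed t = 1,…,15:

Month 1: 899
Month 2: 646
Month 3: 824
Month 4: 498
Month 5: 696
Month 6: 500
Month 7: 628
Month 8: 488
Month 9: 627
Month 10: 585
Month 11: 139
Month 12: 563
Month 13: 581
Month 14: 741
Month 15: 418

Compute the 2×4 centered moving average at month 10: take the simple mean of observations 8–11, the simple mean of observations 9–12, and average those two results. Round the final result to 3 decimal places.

469.125

Sum over 8–11: 488 + 627 + 585 + 139 = 1839
Sum over 9–12: 627 + 585 + 139 + 563 = 1914
CMA at t=10 = (1839 + 1914) / (2·4) = 3753 / 8 = 469.125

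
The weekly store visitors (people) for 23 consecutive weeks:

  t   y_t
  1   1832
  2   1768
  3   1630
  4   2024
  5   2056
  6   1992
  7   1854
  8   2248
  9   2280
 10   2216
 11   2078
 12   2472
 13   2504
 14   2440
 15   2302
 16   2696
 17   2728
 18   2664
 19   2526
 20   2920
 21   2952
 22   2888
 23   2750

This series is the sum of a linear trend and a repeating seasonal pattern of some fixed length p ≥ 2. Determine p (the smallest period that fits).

4

First differences y_{t+1} − y_t: -64, -138, 394, 32, -64, -138, 394, 32, -64, -138, …
The difference pattern repeats every 4 terms and not for any smaller step, so p = 4.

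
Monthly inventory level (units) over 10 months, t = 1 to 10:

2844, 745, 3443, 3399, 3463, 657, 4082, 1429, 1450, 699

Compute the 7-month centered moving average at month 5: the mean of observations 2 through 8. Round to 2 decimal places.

Sum of periods 2–8: 745 + 3443 + 3399 + 3463 + 657 + 4082 + 1429 = 17218
Divide by 7: 17218 / 7 = 2459.71

2459.71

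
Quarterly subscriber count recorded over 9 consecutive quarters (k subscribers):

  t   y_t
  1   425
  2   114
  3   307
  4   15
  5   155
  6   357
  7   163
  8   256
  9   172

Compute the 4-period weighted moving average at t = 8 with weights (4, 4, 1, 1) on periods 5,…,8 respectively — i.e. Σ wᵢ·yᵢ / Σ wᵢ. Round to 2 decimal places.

246.70

Weighted sum: 4·155 + 4·357 + 1·163 + 1·256 = 620 + 1428 + 163 + 256 = 2467
Weight total: 4 + 4 + 1 + 1 = 10
WMA = 2467 / 10 = 246.70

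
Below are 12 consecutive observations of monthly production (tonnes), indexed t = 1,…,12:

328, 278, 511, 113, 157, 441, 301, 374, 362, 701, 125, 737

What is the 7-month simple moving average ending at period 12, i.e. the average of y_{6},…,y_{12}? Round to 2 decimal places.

434.43

Sum of periods 6–12: 441 + 301 + 374 + 362 + 701 + 125 + 737 = 3041
Divide by 7: 3041 / 7 = 434.43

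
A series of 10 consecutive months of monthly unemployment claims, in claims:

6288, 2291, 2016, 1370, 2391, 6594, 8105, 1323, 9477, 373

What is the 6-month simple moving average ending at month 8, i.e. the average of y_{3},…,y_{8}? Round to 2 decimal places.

Sum of periods 3–8: 2016 + 1370 + 2391 + 6594 + 8105 + 1323 = 21799
Divide by 6: 21799 / 6 = 3633.17

3633.17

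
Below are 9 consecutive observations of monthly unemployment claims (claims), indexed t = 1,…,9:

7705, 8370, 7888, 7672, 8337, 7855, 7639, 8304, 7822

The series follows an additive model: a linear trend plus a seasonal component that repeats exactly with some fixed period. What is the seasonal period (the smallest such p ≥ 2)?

3

First differences y_{t+1} − y_t: 665, -482, -216, 665, -482, -216, 665, -482, …
The difference pattern repeats every 3 terms and not for any smaller step, so p = 3.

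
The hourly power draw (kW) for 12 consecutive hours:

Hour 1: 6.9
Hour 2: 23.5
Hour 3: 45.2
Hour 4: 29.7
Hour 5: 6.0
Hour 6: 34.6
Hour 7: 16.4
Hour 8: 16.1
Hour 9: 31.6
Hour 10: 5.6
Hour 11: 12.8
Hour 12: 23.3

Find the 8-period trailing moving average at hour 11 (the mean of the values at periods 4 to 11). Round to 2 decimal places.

Sum of periods 4–11: 29.7 + 6.0 + 34.6 + 16.4 + 16.1 + 31.6 + 5.6 + 12.8 = 152.8
Divide by 8: 152.8 / 8 = 19.10

19.10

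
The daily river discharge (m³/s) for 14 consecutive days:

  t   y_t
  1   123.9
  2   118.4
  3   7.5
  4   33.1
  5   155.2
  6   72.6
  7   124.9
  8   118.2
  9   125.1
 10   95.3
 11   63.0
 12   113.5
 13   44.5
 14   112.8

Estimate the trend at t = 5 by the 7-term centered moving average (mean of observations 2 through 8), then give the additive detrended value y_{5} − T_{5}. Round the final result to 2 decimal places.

65.21

Trend T_5 = (118.4 + 7.5 + 33.1 + 155.2 + 72.6 + 124.9 + 118.2) / 7 = 629.9/7 = 89.9857
Detrended value: 155.2 − 89.9857 = 65.21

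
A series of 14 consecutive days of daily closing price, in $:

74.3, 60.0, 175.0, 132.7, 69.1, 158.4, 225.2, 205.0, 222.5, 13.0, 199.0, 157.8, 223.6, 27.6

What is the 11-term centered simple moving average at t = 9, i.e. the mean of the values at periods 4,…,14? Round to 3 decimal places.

Sum of periods 4–14: 132.7 + 69.1 + 158.4 + 225.2 + 205.0 + 222.5 + 13.0 + 199.0 + 157.8 + 223.6 + 27.6 = 1633.9
Divide by 11: 1633.9 / 11 = 148.536

148.536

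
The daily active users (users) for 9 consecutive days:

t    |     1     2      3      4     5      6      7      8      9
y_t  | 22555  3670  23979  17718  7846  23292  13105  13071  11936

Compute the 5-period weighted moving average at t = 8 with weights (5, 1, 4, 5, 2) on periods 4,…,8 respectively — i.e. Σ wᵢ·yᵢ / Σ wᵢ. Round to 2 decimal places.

16545.35

Weighted sum: 5·17718 + 1·7846 + 4·23292 + 5·13105 + 2·13071 = 88590 + 7846 + 93168 + 65525 + 26142 = 281271
Weight total: 5 + 1 + 4 + 5 + 2 = 17
WMA = 281271 / 17 = 16545.35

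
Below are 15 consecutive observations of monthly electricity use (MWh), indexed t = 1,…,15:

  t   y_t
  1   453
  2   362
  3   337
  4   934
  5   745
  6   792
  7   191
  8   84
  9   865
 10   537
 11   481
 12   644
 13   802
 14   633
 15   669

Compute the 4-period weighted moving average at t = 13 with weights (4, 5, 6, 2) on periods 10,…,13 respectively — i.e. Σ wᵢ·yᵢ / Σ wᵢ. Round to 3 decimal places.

589.471

Weighted sum: 4·537 + 5·481 + 6·644 + 2·802 = 2148 + 2405 + 3864 + 1604 = 10021
Weight total: 4 + 5 + 6 + 2 = 17
WMA = 10021 / 17 = 589.471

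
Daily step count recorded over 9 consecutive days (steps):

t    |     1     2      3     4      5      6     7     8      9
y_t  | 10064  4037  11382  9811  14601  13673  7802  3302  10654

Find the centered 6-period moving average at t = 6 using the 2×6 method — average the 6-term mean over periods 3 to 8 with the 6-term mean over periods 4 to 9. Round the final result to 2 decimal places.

10034.50

Sum over 3–8: 11382 + 9811 + 14601 + 13673 + 7802 + 3302 = 60571
Sum over 4–9: 9811 + 14601 + 13673 + 7802 + 3302 + 10654 = 59843
CMA at t=6 = (60571 + 59843) / (2·6) = 120414 / 12 = 10034.50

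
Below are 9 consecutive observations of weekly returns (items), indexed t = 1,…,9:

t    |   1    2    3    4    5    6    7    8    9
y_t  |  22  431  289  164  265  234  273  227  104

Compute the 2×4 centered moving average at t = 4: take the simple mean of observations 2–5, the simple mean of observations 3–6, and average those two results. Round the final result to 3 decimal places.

262.625

Sum over 2–5: 431 + 289 + 164 + 265 = 1149
Sum over 3–6: 289 + 164 + 265 + 234 = 952
CMA at t=4 = (1149 + 952) / (2·4) = 2101 / 8 = 262.625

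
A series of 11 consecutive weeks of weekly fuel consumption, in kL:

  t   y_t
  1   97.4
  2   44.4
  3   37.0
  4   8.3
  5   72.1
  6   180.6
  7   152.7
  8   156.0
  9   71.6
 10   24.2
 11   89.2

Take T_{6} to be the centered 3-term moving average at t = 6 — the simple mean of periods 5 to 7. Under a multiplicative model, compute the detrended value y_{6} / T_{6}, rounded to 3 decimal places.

Trend T_6 = (72.1 + 180.6 + 152.7) / 3 = 405.4/3 = 135.13333
Ratio to trend: 180.6 / 135.13333 = 1.336

1.336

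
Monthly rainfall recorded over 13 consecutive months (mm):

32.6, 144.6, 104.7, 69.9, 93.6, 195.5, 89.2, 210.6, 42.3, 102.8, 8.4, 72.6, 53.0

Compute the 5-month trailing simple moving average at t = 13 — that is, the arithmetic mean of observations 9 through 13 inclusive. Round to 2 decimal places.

55.82

Sum of periods 9–13: 42.3 + 102.8 + 8.4 + 72.6 + 53.0 = 279.1
Divide by 5: 279.1 / 5 = 55.82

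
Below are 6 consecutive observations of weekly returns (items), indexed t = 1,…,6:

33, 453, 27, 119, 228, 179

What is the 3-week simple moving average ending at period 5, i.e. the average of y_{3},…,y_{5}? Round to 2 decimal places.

124.67

Sum of periods 3–5: 27 + 119 + 228 = 374
Divide by 3: 374 / 3 = 124.67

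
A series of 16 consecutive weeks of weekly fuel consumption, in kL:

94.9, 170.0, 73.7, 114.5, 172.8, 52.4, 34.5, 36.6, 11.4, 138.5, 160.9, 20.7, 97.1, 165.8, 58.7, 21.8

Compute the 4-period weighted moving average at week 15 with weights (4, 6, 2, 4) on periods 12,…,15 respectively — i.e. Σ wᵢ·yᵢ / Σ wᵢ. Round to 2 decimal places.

Weighted sum: 4·20.7 + 6·97.1 + 2·165.8 + 4·58.7 = 82.8 + 582.6 + 331.6 + 234.8 = 1231.8
Weight total: 4 + 6 + 2 + 4 = 16
WMA = 1231.8 / 16 = 76.99

76.99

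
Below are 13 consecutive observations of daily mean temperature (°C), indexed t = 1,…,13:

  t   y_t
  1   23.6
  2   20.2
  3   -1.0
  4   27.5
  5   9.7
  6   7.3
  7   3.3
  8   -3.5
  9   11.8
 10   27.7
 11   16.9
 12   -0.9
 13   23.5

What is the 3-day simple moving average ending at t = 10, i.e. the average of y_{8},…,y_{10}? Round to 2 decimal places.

Sum of periods 8–10: (-3.5) + 11.8 + 27.7 = 36.0
Divide by 3: 36.0 / 3 = 12.00

12.00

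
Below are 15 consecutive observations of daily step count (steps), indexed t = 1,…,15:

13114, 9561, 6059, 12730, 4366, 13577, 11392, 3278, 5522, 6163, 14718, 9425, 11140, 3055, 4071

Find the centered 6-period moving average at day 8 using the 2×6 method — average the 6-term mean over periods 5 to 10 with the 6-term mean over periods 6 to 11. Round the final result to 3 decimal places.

Sum over 5–10: 4366 + 13577 + 11392 + 3278 + 5522 + 6163 = 44298
Sum over 6–11: 13577 + 11392 + 3278 + 5522 + 6163 + 14718 = 54650
CMA at t=8 = (44298 + 54650) / (2·6) = 98948 / 12 = 8245.667

8245.667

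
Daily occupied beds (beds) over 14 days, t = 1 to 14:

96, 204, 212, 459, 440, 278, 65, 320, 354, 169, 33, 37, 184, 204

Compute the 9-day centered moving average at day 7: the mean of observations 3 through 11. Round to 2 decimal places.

258.89

Sum of periods 3–11: 212 + 459 + 440 + 278 + 65 + 320 + 354 + 169 + 33 = 2330
Divide by 9: 2330 / 9 = 258.89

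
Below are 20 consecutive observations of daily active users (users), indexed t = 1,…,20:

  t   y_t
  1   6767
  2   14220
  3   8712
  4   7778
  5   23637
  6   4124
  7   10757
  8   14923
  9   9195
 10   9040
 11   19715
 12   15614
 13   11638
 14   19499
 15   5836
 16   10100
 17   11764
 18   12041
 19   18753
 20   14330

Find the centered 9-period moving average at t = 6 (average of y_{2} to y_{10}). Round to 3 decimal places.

Sum of periods 2–10: 14220 + 8712 + 7778 + 23637 + 4124 + 10757 + 14923 + 9195 + 9040 = 102386
Divide by 9: 102386 / 9 = 11376.222

11376.222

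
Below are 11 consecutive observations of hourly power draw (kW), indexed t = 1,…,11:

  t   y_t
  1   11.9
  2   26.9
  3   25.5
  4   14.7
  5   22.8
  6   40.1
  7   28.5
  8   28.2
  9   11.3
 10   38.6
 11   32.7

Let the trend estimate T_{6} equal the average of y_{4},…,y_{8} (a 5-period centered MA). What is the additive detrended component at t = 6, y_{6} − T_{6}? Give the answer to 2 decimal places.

13.24

Trend T_6 = (14.7 + 22.8 + 40.1 + 28.5 + 28.2) / 5 = 134.3/5 = 26.8600
Detrended value: 40.1 − 26.8600 = 13.24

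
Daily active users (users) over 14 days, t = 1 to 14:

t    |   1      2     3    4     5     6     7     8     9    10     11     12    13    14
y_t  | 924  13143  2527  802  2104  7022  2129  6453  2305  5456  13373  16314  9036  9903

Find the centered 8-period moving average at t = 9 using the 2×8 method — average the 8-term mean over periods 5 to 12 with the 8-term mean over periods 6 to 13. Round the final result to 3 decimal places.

7327.750

Sum over 5–12: 2104 + 7022 + 2129 + 6453 + 2305 + 5456 + 13373 + 16314 = 55156
Sum over 6–13: 7022 + 2129 + 6453 + 2305 + 5456 + 13373 + 16314 + 9036 = 62088
CMA at t=9 = (55156 + 62088) / (2·8) = 117244 / 16 = 7327.750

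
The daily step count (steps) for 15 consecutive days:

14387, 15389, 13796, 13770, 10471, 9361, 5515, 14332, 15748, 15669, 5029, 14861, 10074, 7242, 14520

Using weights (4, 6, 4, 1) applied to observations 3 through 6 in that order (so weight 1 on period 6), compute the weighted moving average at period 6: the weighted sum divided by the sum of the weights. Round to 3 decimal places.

Weighted sum: 4·13796 + 6·13770 + 4·10471 + 1·9361 = 55184 + 82620 + 41884 + 9361 = 189049
Weight total: 4 + 6 + 4 + 1 = 15
WMA = 189049 / 15 = 12603.267

12603.267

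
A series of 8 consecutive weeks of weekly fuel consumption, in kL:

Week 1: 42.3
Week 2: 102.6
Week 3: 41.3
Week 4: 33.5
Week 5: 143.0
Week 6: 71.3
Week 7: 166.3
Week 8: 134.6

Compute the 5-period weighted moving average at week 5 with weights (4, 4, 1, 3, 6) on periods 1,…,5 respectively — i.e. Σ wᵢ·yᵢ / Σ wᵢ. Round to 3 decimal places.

Weighted sum: 4·42.3 + 4·102.6 + 1·41.3 + 3·33.5 + 6·143.0 = 169.2 + 410.4 + 41.3 + 100.5 + 858.0 = 1579.4
Weight total: 4 + 4 + 1 + 3 + 6 = 18
WMA = 1579.4 / 18 = 87.744

87.744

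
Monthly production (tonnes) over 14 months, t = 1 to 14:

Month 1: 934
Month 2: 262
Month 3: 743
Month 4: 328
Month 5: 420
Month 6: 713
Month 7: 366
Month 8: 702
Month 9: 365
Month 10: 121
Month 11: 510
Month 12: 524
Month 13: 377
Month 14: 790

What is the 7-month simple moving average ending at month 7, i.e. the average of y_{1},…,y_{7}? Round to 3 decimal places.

Sum of periods 1–7: 934 + 262 + 743 + 328 + 420 + 713 + 366 = 3766
Divide by 7: 3766 / 7 = 538.000

538.000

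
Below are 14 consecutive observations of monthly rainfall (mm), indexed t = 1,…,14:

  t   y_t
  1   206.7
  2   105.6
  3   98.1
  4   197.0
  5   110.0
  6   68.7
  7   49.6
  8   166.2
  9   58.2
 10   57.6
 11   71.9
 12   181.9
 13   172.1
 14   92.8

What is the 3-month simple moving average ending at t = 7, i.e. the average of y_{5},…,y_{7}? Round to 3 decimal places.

76.100

Sum of periods 5–7: 110.0 + 68.7 + 49.6 = 228.3
Divide by 3: 228.3 / 3 = 76.100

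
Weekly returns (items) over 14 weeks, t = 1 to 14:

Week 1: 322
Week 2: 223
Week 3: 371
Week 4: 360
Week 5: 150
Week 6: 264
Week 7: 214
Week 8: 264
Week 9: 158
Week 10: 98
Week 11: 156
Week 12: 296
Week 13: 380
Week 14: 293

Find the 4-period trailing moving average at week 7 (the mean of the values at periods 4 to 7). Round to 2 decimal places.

247.00

Sum of periods 4–7: 360 + 150 + 264 + 214 = 988
Divide by 4: 988 / 4 = 247.00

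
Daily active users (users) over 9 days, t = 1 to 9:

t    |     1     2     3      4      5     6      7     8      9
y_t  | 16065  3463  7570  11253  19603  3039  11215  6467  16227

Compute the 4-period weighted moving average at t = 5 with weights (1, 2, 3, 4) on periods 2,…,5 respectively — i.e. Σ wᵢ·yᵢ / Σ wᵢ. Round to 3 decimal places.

13077.400

Weighted sum: 1·3463 + 2·7570 + 3·11253 + 4·19603 = 3463 + 15140 + 33759 + 78412 = 130774
Weight total: 1 + 2 + 3 + 4 = 10
WMA = 130774 / 10 = 13077.400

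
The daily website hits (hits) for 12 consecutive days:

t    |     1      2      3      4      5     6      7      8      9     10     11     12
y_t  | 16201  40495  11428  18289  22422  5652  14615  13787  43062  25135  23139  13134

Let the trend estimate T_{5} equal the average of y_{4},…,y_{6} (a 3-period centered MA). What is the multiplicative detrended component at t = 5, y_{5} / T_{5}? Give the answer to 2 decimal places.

1.45

Trend T_5 = (18289 + 22422 + 5652) / 3 = 46363/3 = 15454.3333
Ratio to trend: 22422 / 15454.3333 = 1.45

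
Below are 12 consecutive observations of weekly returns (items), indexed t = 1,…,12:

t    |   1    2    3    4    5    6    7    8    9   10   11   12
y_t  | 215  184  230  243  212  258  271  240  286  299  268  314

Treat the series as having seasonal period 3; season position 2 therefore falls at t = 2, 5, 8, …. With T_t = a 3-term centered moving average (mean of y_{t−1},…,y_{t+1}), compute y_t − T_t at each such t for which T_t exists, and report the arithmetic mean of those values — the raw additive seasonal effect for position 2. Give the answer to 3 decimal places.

-25.667

Season position 2 occurs at t = 2, 5, 8, 11 (where T_t is defined).
t=2: T_2 = 209.66667; y_2 − T_2 = 184 − 209.66667 = -25.66667
t=5: T_5 = 237.66667; y_5 − T_5 = 212 − 237.66667 = -25.66667
t=8: T_8 = 265.66667; y_8 − T_8 = 240 − 265.66667 = -25.66667
t=11: T_11 = 293.66667; y_11 − T_11 = 268 − 293.66667 = -25.66667
Mean deviation: (-25.66667 + -25.66667 + -25.66667 + -25.66667) / 4 = -25.667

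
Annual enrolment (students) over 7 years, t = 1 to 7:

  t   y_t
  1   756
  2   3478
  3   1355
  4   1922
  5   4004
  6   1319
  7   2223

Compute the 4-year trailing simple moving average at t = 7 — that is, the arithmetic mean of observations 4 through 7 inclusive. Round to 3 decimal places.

Sum of periods 4–7: 1922 + 4004 + 1319 + 2223 = 9468
Divide by 4: 9468 / 4 = 2367.000

2367.000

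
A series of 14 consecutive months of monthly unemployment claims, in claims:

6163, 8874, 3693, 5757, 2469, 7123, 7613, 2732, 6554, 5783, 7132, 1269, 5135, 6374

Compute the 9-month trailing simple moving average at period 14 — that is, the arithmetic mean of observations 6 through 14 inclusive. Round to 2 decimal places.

5523.89

Sum of periods 6–14: 7123 + 7613 + 2732 + 6554 + 5783 + 7132 + 1269 + 5135 + 6374 = 49715
Divide by 9: 49715 / 9 = 5523.89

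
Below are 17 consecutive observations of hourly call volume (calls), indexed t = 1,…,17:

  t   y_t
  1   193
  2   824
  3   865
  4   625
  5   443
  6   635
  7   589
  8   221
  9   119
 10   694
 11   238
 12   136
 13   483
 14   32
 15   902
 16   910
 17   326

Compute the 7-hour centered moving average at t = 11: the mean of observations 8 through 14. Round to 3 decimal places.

274.714

Sum of periods 8–14: 221 + 119 + 694 + 238 + 136 + 483 + 32 = 1923
Divide by 7: 1923 / 7 = 274.714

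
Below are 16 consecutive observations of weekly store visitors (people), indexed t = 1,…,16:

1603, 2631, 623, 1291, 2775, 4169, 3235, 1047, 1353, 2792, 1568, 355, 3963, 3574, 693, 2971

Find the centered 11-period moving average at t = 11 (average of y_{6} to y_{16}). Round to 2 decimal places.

Sum of periods 6–16: 4169 + 3235 + 1047 + 1353 + 2792 + 1568 + 355 + 3963 + 3574 + 693 + 2971 = 25720
Divide by 11: 25720 / 11 = 2338.18

2338.18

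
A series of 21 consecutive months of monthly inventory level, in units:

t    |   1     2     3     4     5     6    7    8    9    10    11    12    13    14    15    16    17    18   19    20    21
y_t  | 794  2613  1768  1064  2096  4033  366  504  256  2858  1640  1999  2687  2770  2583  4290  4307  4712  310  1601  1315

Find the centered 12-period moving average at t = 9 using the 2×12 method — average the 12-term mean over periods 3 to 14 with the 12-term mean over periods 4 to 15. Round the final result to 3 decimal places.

1870.708

Sum over 3–14: 1768 + 1064 + 2096 + 4033 + 366 + 504 + 256 + 2858 + 1640 + 1999 + 2687 + 2770 = 22041
Sum over 4–15: 1064 + 2096 + 4033 + 366 + 504 + 256 + 2858 + 1640 + 1999 + 2687 + 2770 + 2583 = 22856
CMA at t=9 = (22041 + 22856) / (2·12) = 44897 / 24 = 1870.708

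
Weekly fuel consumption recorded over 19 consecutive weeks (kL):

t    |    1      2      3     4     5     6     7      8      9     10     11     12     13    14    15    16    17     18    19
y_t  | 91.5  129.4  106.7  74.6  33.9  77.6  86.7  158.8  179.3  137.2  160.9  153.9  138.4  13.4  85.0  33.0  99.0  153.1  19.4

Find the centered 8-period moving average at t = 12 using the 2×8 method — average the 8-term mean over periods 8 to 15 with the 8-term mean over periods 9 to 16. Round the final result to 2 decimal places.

120.50

Sum over 8–15: 158.8 + 179.3 + 137.2 + 160.9 + 153.9 + 138.4 + 13.4 + 85.0 = 1026.9
Sum over 9–16: 179.3 + 137.2 + 160.9 + 153.9 + 138.4 + 13.4 + 85.0 + 33.0 = 901.1
CMA at t=12 = (1026.9 + 901.1) / (2·8) = 1928.0 / 16 = 120.50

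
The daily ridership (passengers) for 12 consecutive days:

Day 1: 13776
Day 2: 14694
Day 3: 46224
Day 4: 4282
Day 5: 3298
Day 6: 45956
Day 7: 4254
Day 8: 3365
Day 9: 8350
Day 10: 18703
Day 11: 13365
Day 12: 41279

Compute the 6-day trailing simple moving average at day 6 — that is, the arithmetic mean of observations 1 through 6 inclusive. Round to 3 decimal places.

21371.667

Sum of periods 1–6: 13776 + 14694 + 46224 + 4282 + 3298 + 45956 = 128230
Divide by 6: 128230 / 6 = 21371.667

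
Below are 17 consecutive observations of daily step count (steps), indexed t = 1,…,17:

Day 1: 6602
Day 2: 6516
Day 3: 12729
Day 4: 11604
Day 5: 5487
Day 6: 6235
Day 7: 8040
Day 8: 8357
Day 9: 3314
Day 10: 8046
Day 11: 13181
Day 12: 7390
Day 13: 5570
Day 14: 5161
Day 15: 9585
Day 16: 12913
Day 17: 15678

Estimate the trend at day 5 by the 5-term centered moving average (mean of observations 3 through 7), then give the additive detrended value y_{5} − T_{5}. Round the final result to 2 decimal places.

Trend T_5 = (12729 + 11604 + 5487 + 6235 + 8040) / 5 = 44095/5 = 8819.0000
Detrended value: 5487 − 8819.0000 = -3332.00

-3332.00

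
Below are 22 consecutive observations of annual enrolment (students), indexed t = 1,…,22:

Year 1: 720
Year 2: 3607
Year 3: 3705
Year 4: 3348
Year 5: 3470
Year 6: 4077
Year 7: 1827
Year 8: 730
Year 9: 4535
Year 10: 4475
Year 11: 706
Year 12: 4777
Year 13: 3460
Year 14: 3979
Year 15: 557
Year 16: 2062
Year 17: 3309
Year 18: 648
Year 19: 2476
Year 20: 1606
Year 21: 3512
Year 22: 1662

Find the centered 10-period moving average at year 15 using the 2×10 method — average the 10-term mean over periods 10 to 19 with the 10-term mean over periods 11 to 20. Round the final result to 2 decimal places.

Sum over 10–19: 4475 + 706 + 4777 + 3460 + 3979 + 557 + 2062 + 3309 + 648 + 2476 = 26449
Sum over 11–20: 706 + 4777 + 3460 + 3979 + 557 + 2062 + 3309 + 648 + 2476 + 1606 = 23580
CMA at t=15 = (26449 + 23580) / (2·10) = 50029 / 20 = 2501.45

2501.45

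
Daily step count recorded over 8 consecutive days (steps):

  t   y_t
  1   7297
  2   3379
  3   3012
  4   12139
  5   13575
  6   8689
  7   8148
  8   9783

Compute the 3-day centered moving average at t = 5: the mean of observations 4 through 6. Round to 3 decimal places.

Sum of periods 4–6: 12139 + 13575 + 8689 = 34403
Divide by 3: 34403 / 3 = 11467.667

11467.667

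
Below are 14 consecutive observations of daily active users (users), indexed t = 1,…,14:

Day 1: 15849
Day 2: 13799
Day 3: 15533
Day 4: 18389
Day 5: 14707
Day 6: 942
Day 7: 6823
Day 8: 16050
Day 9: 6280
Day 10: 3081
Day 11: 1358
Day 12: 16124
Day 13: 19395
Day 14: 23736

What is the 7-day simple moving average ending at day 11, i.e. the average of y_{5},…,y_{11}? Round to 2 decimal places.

7034.43

Sum of periods 5–11: 14707 + 942 + 6823 + 16050 + 6280 + 3081 + 1358 = 49241
Divide by 7: 49241 / 7 = 7034.43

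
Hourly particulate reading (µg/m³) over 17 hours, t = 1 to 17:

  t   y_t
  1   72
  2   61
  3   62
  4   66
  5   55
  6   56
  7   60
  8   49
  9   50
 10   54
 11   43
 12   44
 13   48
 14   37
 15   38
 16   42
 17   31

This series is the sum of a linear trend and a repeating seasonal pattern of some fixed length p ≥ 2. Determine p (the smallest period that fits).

3

First differences y_{t+1} − y_t: -11, 1, 4, -11, 1, 4, -11, 1, …
The difference pattern repeats every 3 terms and not for any smaller step, so p = 3.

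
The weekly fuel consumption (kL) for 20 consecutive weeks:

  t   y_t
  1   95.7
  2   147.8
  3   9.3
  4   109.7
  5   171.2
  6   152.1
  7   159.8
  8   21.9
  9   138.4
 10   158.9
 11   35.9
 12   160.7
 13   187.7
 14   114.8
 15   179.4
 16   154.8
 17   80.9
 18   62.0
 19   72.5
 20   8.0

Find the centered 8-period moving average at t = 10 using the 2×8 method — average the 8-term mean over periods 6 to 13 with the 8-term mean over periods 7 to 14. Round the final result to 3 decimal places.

124.594

Sum over 6–13: 152.1 + 159.8 + 21.9 + 138.4 + 158.9 + 35.9 + 160.7 + 187.7 = 1015.4
Sum over 7–14: 159.8 + 21.9 + 138.4 + 158.9 + 35.9 + 160.7 + 187.7 + 114.8 = 978.1
CMA at t=10 = (1015.4 + 978.1) / (2·8) = 1993.5 / 16 = 124.594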